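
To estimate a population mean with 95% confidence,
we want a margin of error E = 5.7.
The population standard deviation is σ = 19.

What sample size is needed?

z_0.025 = 1.960
n = (z×σ/E)² = (1.960×19/5.7)²
n = 42.6844
Round up: n = 43

Answer: n = 43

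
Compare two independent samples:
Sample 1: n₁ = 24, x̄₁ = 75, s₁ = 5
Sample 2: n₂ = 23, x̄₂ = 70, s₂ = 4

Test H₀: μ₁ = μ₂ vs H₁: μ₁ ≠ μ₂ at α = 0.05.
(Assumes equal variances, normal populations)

Pooled variance: s²_p = [23×5² + 22×4²]/(45) = 20.6000
s_p = 4.5387
SE = s_p×√(1/n₁ + 1/n₂) = 4.5387×√(1/24 + 1/23) = 1.3244
t = (x̄₁ - x̄₂)/SE = (75 - 70)/1.3244 = 3.7753
df = 45, t-critical = ±2.014
Decision: reject H₀

Answer: t = 3.7753, reject H₀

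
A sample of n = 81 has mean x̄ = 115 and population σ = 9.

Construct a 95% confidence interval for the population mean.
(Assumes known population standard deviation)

Answer: (113.0400, 116.9600)

Derivation:
Confidence level: 95%, α = 0.05
z_0.025 = 1.960
SE = σ/√n = 9/√81 = 1.0000
Margin of error = 1.960 × 1.0000 = 1.9600
CI: x̄ ± margin = 115 ± 1.9600
CI: (113.0400, 116.9600)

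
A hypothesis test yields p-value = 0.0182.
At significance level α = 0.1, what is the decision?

Answer: reject H₀

Derivation:
Compare p-value to α:
0.0182 < 0.1
Decision: reject H₀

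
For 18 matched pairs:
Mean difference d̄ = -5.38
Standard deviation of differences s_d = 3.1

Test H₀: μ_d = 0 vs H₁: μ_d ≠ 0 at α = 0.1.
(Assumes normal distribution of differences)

df = n - 1 = 17
SE = s_d/√n = 3.1/√18 = 0.7307
t = d̄/SE = -5.38/0.7307 = -7.3628
Critical value: t_{0.05,17} = ±1.740
p-value < 0.0001
Decision: reject H₀

Answer: t = -7.3628, reject H₀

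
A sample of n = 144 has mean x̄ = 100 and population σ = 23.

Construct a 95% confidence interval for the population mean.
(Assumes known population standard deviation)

Answer: (96.2433, 103.7567)

Derivation:
Confidence level: 95%, α = 0.05
z_0.025 = 1.960
SE = σ/√n = 23/√144 = 1.9167
Margin of error = 1.960 × 1.9167 = 3.7567
CI: x̄ ± margin = 100 ± 3.7567
CI: (96.2433, 103.7567)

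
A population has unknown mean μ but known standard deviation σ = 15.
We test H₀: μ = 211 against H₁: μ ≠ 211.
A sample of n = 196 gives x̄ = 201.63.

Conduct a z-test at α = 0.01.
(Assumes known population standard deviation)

Answer: z = -8.7456, reject H₀

Derivation:
Standard error: SE = σ/√n = 15/√196 = 1.0714
z-statistic: z = (x̄ - μ₀)/SE = (201.63 - 211)/1.0714 = -8.7456
Critical value: ±2.576
p-value < 0.0001
Decision: reject H₀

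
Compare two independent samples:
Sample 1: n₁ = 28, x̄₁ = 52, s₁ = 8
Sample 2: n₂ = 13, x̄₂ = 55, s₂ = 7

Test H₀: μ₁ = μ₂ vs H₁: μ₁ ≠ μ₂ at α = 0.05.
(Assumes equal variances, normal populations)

Answer: t = -1.1600, fail to reject H₀

Derivation:
Pooled variance: s²_p = [27×8² + 12×7²]/(39) = 59.3846
s_p = 7.7061
SE = s_p×√(1/n₁ + 1/n₂) = 7.7061×√(1/28 + 1/13) = 2.5863
t = (x̄₁ - x̄₂)/SE = (52 - 55)/2.5863 = -1.1600
df = 39, t-critical = ±2.023
Decision: fail to reject H₀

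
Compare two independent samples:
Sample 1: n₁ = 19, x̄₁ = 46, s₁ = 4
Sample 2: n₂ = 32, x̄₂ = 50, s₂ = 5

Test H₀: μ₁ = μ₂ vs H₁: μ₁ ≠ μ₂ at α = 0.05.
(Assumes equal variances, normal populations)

Pooled variance: s²_p = [18×4² + 31×5²]/(49) = 21.6939
s_p = 4.6577
SE = s_p×√(1/n₁ + 1/n₂) = 4.6577×√(1/19 + 1/32) = 1.3490
t = (x̄₁ - x̄₂)/SE = (46 - 50)/1.3490 = -2.9652
df = 49, t-critical = ±2.010
Decision: reject H₀

Answer: t = -2.9652, reject H₀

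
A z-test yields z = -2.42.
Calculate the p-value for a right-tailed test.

Answer: p-value ≈ 0.9922

Derivation:
For z = -2.42:
p = P(Z > -2.42) = 1 - Φ(-2.42) = 0.9922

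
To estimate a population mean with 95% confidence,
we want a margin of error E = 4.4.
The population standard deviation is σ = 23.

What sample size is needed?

Answer: n = 105

Derivation:
z_0.025 = 1.960
n = (z×σ/E)² = (1.960×23/4.4)²
n = 104.9693
Round up: n = 105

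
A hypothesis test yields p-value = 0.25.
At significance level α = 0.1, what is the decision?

Answer: fail to reject H₀

Derivation:
Compare p-value to α:
0.25 ≥ 0.1
Decision: fail to reject H₀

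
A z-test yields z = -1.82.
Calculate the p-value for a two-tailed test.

Answer: p-value ≈ 0.0688

Derivation:
For z = -1.82:
p = 2×P(Z > |-1.82|) = 2×(1 - Φ(1.82)) = 0.0688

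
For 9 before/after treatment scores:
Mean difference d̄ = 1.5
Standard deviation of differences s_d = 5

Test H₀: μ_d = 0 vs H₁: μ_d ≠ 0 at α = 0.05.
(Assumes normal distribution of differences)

df = n - 1 = 8
SE = s_d/√n = 5/√9 = 1.6667
t = d̄/SE = 1.5/1.6667 = 0.9000
Critical value: t_{0.025,8} = ±2.306
p-value ≈ 0.3944
Decision: fail to reject H₀

Answer: t = 0.9000, fail to reject H₀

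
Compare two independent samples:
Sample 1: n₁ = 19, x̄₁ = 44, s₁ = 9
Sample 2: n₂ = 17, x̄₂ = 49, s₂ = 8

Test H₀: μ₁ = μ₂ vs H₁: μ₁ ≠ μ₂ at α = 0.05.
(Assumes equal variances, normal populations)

Answer: t = -1.7529, fail to reject H₀

Derivation:
Pooled variance: s²_p = [18×9² + 16×8²]/(34) = 73.0000
s_p = 8.5440
SE = s_p×√(1/n₁ + 1/n₂) = 8.5440×√(1/19 + 1/17) = 2.8524
t = (x̄₁ - x̄₂)/SE = (44 - 49)/2.8524 = -1.7529
df = 34, t-critical = ±2.032
Decision: fail to reject H₀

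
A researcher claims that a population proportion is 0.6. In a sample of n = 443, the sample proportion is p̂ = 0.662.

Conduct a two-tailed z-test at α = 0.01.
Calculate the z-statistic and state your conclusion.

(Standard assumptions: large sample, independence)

H₀: p = 0.6, H₁: p ≠ 0.6
Standard error: SE = √(p₀(1-p₀)/n) = √(0.6×0.4/443) = 0.023276
z-statistic: z = (p̂ - p₀)/SE = (0.662 - 0.6)/0.023276 = 2.6637
Critical value: z_0.005 = ±2.576
p-value = 0.0077
Decision: reject H₀ at α = 0.01

Answer: z = 2.6637, reject H₀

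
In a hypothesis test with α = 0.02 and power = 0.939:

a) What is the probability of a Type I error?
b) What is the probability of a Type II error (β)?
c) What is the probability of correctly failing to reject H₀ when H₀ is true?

a) Type I error probability = α = 0.02
b) Power = P(reject H₀ | H₁ true) = 1 - β = 0.939, so Type II error probability = β = 1 - Power = 0.061
c) P(fail to reject H₀ | H₀ true) = 1 - α = 0.98

Answer: a) 0.02, b) 0.061, c) 0.98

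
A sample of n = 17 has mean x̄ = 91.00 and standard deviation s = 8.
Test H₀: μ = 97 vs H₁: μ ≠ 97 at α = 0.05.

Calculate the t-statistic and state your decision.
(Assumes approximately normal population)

Answer: t = -3.0923, reject H₀

Derivation:
df = n - 1 = 16
SE = s/√n = 8/√17 = 1.9403
t = (x̄ - μ₀)/SE = (91.00 - 97)/1.9403 = -3.0923
Critical value: t_{0.025,16} = ±2.120
p-value ≈ 0.0070
Decision: reject H₀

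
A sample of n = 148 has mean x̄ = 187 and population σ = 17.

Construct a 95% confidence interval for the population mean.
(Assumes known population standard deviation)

Answer: (184.2611, 189.7389)

Derivation:
Confidence level: 95%, α = 0.05
z_0.025 = 1.960
SE = σ/√n = 17/√148 = 1.3974
Margin of error = 1.960 × 1.3974 = 2.7389
CI: x̄ ± margin = 187 ± 2.7389
CI: (184.2611, 189.7389)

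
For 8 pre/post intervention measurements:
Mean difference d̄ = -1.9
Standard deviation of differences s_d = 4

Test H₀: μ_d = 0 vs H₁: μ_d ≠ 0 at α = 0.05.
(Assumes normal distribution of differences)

Answer: t = -1.3435, fail to reject H₀

Derivation:
df = n - 1 = 7
SE = s_d/√n = 4/√8 = 1.4142
t = d̄/SE = -1.9/1.4142 = -1.3435
Critical value: t_{0.025,7} = ±2.365
p-value ≈ 0.2210
Decision: fail to reject H₀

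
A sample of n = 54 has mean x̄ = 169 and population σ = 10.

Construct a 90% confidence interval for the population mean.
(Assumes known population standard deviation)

Answer: (166.7615, 171.2385)

Derivation:
Confidence level: 90%, α = 0.1
z_0.05 = 1.645
SE = σ/√n = 10/√54 = 1.3608
Margin of error = 1.645 × 1.3608 = 2.2385
CI: x̄ ± margin = 169 ± 2.2385
CI: (166.7615, 171.2385)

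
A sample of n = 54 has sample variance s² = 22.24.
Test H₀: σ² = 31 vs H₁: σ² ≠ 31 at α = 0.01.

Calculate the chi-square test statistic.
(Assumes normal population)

Answer: χ² = 38.0232, fail to reject H₀

Derivation:
df = n - 1 = 53
χ² = (n-1)s²/σ₀² = 53×22.24/31 = 38.0232
Critical values: χ²_{0.995,53} = 30.230, χ²_{0.005,53} = 83.253
Rejection region: χ² < 30.230 or χ² > 83.253
Decision: fail to reject H₀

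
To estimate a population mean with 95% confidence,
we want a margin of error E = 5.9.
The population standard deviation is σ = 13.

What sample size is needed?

Answer: n = 19

Derivation:
z_0.025 = 1.960
n = (z×σ/E)² = (1.960×13/5.9)²
n = 18.6507
Round up: n = 19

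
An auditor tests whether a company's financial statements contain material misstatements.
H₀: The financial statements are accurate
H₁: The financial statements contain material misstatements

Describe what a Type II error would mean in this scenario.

Answer: Failing to detect material misstatements that are actually present

Derivation:
A Type I error (probability α) occurs when we reject a true H₀.
A Type II error (probability β) occurs when we fail to reject a false H₀.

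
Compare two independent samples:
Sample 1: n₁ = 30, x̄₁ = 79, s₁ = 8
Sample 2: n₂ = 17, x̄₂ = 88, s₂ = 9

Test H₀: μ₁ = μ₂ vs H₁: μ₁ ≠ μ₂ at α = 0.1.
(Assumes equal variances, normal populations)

Pooled variance: s²_p = [29×8² + 16×9²]/(45) = 70.0444
s_p = 8.3693
SE = s_p×√(1/n₁ + 1/n₂) = 8.3693×√(1/30 + 1/17) = 2.5407
t = (x̄₁ - x̄₂)/SE = (79 - 88)/2.5407 = -3.5423
df = 45, t-critical = ±1.679
Decision: reject H₀

Answer: t = -3.5423, reject H₀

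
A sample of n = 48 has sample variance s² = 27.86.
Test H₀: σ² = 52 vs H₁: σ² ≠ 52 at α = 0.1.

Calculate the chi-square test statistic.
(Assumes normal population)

df = n - 1 = 47
χ² = (n-1)s²/σ₀² = 47×27.86/52 = 25.1812
Critical values: χ²_{0.95,47} = 32.268, χ²_{0.05,47} = 64.001
Rejection region: χ² < 32.268 or χ² > 64.001
Decision: reject H₀

Answer: χ² = 25.1812, reject H₀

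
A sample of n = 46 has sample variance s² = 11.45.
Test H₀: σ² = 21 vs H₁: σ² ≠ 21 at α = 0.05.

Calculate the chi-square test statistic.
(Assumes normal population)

df = n - 1 = 45
χ² = (n-1)s²/σ₀² = 45×11.45/21 = 24.5357
Critical values: χ²_{0.975,45} = 28.366, χ²_{0.025,45} = 65.410
Rejection region: χ² < 28.366 or χ² > 65.410
Decision: reject H₀

Answer: χ² = 24.5357, reject H₀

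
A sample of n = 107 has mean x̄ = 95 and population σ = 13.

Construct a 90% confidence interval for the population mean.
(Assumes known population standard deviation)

Confidence level: 90%, α = 0.1
z_0.05 = 1.645
SE = σ/√n = 13/√107 = 1.2568
Margin of error = 1.645 × 1.2568 = 2.0674
CI: x̄ ± margin = 95 ± 2.0674
CI: (92.9326, 97.0674)

Answer: (92.9326, 97.0674)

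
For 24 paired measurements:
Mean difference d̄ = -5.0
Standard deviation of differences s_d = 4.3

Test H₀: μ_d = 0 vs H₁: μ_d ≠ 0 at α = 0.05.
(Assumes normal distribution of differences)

Answer: t = -5.6967, reject H₀

Derivation:
df = n - 1 = 23
SE = s_d/√n = 4.3/√24 = 0.8777
t = d̄/SE = -5.0/0.8777 = -5.6967
Critical value: t_{0.025,23} = ±2.069
p-value < 0.0001
Decision: reject H₀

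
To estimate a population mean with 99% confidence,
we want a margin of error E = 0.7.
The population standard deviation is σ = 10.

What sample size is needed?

z_0.005 = 2.576
n = (z×σ/E)² = (2.576×10/0.7)²
n = 1354.2400
Round up: n = 1355

Answer: n = 1355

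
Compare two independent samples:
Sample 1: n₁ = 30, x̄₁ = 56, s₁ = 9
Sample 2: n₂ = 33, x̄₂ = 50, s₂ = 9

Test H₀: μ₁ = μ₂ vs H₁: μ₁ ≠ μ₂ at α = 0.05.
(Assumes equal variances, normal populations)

Answer: t = 2.6427, reject H₀

Derivation:
Pooled variance: s²_p = [29×9² + 32×9²]/(61) = 81.0000
s_p = 9.0000
SE = s_p×√(1/n₁ + 1/n₂) = 9.0000×√(1/30 + 1/33) = 2.2704
t = (x̄₁ - x̄₂)/SE = (56 - 50)/2.2704 = 2.6427
df = 61, t-critical = ±2.000
Decision: reject H₀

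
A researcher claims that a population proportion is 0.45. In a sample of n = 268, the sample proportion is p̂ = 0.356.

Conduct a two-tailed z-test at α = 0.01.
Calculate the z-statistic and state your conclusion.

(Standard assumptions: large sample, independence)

H₀: p = 0.45, H₁: p ≠ 0.45
Standard error: SE = √(p₀(1-p₀)/n) = √(0.45×0.55/268) = 0.030389
z-statistic: z = (p̂ - p₀)/SE = (0.356 - 0.45)/0.030389 = -3.0932
Critical value: z_0.005 = ±2.576
p-value = 0.0020
Decision: reject H₀ at α = 0.01

Answer: z = -3.0932, reject H₀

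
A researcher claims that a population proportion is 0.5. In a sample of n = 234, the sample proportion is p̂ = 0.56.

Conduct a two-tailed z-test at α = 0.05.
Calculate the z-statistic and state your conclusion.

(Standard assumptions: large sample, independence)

H₀: p = 0.5, H₁: p ≠ 0.5
Standard error: SE = √(p₀(1-p₀)/n) = √(0.5×0.5/234) = 0.032686
z-statistic: z = (p̂ - p₀)/SE = (0.56 - 0.5)/0.032686 = 1.8356
Critical value: z_0.025 = ±1.960
p-value = 0.0664
Decision: fail to reject H₀ at α = 0.05

Answer: z = 1.8356, fail to reject H₀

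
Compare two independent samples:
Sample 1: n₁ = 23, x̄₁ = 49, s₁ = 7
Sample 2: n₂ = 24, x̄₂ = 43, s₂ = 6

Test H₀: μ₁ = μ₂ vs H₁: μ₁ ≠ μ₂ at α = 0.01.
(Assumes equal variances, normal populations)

Pooled variance: s²_p = [22×7² + 23×6²]/(45) = 42.3556
s_p = 6.5081
SE = s_p×√(1/n₁ + 1/n₂) = 6.5081×√(1/23 + 1/24) = 1.8990
t = (x̄₁ - x̄₂)/SE = (49 - 43)/1.8990 = 3.1596
df = 45, t-critical = ±2.690
Decision: reject H₀

Answer: t = 3.1596, reject H₀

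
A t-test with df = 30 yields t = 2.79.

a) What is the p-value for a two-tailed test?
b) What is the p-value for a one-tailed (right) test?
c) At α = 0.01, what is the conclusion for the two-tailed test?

Answer: a) 0.0091, b) 0.0045, c) reject H₀

Derivation:
Using t-distribution with df = 30:
a) Two-tailed: p = 2×P(T > 2.79) = 0.0091
b) One-tailed: p = P(T > 2.79) = 0.0045
c) 0.0091 < 0.01, reject H₀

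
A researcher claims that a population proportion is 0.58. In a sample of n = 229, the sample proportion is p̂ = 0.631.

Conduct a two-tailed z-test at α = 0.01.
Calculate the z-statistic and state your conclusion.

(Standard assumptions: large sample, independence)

Answer: z = 1.5637, fail to reject H₀

Derivation:
H₀: p = 0.58, H₁: p ≠ 0.58
Standard error: SE = √(p₀(1-p₀)/n) = √(0.58×0.42/229) = 0.032615
z-statistic: z = (p̂ - p₀)/SE = (0.631 - 0.58)/0.032615 = 1.5637
Critical value: z_0.005 = ±2.576
p-value = 0.1179
Decision: fail to reject H₀ at α = 0.01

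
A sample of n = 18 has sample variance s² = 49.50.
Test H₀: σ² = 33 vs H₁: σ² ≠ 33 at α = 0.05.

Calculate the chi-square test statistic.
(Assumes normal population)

Answer: χ² = 25.5000, fail to reject H₀

Derivation:
df = n - 1 = 17
χ² = (n-1)s²/σ₀² = 17×49.50/33 = 25.5000
Critical values: χ²_{0.975,17} = 7.564, χ²_{0.025,17} = 30.191
Rejection region: χ² < 7.564 or χ² > 30.191
Decision: fail to reject H₀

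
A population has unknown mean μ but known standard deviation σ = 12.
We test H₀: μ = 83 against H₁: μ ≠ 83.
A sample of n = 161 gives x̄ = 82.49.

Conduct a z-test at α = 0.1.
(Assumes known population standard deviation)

Answer: z = -0.5393, fail to reject H₀

Derivation:
Standard error: SE = σ/√n = 12/√161 = 0.9457
z-statistic: z = (x̄ - μ₀)/SE = (82.49 - 83)/0.9457 = -0.5393
Critical value: ±1.645
p-value = 0.5897
Decision: fail to reject H₀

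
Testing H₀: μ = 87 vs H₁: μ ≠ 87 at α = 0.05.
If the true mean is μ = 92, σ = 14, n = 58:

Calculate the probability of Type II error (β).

Answer: β ≈ 0.2237

Derivation:
SE = σ/√n = 14/√58 = 1.8383
Critical values: μ₀ ± z_0.025×SE = 87 ± 1.960×1.8383
Acceptance region: (83.3969, 90.6031)
Under H₁ (μ = 92): z_high = (90.6031 - 92)/1.8383 = -0.7599, z_low = (83.3969 - 92)/1.8383 = -4.6799
β = P(not reject | H₁) = Φ(-0.7599) - Φ(-4.6799) ≈ 0.2237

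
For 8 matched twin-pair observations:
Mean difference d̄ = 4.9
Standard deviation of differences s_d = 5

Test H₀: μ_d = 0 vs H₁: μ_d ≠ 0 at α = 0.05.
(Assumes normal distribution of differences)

df = n - 1 = 7
SE = s_d/√n = 5/√8 = 1.7678
t = d̄/SE = 4.9/1.7678 = 2.7718
Critical value: t_{0.025,7} = ±2.365
p-value ≈ 0.0276
Decision: reject H₀

Answer: t = 2.7718, reject H₀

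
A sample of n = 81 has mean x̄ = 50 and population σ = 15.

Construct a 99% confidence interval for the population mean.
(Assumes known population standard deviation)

Confidence level: 99%, α = 0.01
z_0.005 = 2.576
SE = σ/√n = 15/√81 = 1.6667
Margin of error = 2.576 × 1.6667 = 4.2934
CI: x̄ ± margin = 50 ± 4.2934
CI: (45.7066, 54.2934)

Answer: (45.7066, 54.2934)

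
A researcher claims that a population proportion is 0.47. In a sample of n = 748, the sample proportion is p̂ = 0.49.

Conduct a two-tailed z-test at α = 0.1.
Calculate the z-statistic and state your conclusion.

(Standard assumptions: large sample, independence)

Answer: z = 1.0960, fail to reject H₀

Derivation:
H₀: p = 0.47, H₁: p ≠ 0.47
Standard error: SE = √(p₀(1-p₀)/n) = √(0.47×0.53/748) = 0.018249
z-statistic: z = (p̂ - p₀)/SE = (0.49 - 0.47)/0.018249 = 1.0960
Critical value: z_0.05 = ±1.645
p-value = 0.2731
Decision: fail to reject H₀ at α = 0.1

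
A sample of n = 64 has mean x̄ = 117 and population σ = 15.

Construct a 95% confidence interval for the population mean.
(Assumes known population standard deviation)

Confidence level: 95%, α = 0.05
z_0.025 = 1.960
SE = σ/√n = 15/√64 = 1.8750
Margin of error = 1.960 × 1.8750 = 3.6750
CI: x̄ ± margin = 117 ± 3.6750
CI: (113.3250, 120.6750)

Answer: (113.3250, 120.6750)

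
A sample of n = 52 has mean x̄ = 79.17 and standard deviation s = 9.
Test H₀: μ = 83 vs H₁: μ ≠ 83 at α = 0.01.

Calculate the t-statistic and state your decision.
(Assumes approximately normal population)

Answer: t = -3.0687, reject H₀

Derivation:
df = n - 1 = 51
SE = s/√n = 9/√52 = 1.2481
t = (x̄ - μ₀)/SE = (79.17 - 83)/1.2481 = -3.0687
Critical value: t_{0.005,51} = ±2.676
p-value ≈ 0.0034
Decision: reject H₀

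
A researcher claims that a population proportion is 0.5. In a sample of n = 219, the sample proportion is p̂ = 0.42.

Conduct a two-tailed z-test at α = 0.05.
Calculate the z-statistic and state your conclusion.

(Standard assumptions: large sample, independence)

Answer: z = -2.3678, reject H₀

Derivation:
H₀: p = 0.5, H₁: p ≠ 0.5
Standard error: SE = √(p₀(1-p₀)/n) = √(0.5×0.5/219) = 0.033787
z-statistic: z = (p̂ - p₀)/SE = (0.42 - 0.5)/0.033787 = -2.3678
Critical value: z_0.025 = ±1.960
p-value = 0.0179
Decision: reject H₀ at α = 0.05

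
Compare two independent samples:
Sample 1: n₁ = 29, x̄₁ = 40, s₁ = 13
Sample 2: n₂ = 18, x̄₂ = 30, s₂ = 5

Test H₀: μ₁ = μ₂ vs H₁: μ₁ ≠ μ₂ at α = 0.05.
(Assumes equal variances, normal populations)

Pooled variance: s²_p = [28×13² + 17×5²]/(45) = 114.6000
s_p = 10.7051
SE = s_p×√(1/n₁ + 1/n₂) = 10.7051×√(1/29 + 1/18) = 3.2122
t = (x̄₁ - x̄₂)/SE = (40 - 30)/3.2122 = 3.1131
df = 45, t-critical = ±2.014
Decision: reject H₀

Answer: t = 3.1131, reject H₀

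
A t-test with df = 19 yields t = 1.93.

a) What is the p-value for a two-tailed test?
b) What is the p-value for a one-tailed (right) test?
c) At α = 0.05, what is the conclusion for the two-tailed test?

Answer: a) 0.0687, b) 0.0343, c) fail to reject H₀

Derivation:
Using t-distribution with df = 19:
a) Two-tailed: p = 2×P(T > 1.93) = 0.0687
b) One-tailed: p = P(T > 1.93) = 0.0343
c) 0.0687 ≥ 0.05, fail to reject H₀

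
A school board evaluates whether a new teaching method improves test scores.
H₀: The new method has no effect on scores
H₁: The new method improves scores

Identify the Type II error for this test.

Type I error: rejecting H₀ when it is actually true (false positive).
Type II error: failing to reject H₀ when H₁ is actually true (false negative).

Answer: Failing to adopt an effective teaching method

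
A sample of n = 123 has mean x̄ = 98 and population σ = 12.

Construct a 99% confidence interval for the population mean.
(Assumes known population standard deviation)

Confidence level: 99%, α = 0.01
z_0.005 = 2.576
SE = σ/√n = 12/√123 = 1.0820
Margin of error = 2.576 × 1.0820 = 2.7872
CI: x̄ ± margin = 98 ± 2.7872
CI: (95.2128, 100.7872)

Answer: (95.2128, 100.7872)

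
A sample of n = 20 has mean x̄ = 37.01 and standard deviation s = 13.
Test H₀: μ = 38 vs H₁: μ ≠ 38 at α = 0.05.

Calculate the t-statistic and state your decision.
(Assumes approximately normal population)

Answer: t = -0.3406, fail to reject H₀

Derivation:
df = n - 1 = 19
SE = s/√n = 13/√20 = 2.9069
t = (x̄ - μ₀)/SE = (37.01 - 38)/2.9069 = -0.3406
Critical value: t_{0.025,19} = ±2.093
p-value ≈ 0.7371
Decision: fail to reject H₀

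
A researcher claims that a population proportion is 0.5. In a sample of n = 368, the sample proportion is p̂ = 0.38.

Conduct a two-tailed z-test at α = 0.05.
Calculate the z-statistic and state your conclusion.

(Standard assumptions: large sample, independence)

Answer: z = -4.6041, reject H₀

Derivation:
H₀: p = 0.5, H₁: p ≠ 0.5
Standard error: SE = √(p₀(1-p₀)/n) = √(0.5×0.5/368) = 0.026064
z-statistic: z = (p̂ - p₀)/SE = (0.38 - 0.5)/0.026064 = -4.6041
Critical value: z_0.025 = ±1.960
p-value < 0.0001
Decision: reject H₀ at α = 0.05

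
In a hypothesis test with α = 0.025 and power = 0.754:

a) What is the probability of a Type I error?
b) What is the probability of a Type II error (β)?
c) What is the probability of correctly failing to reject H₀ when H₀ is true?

Answer: a) 0.025, b) 0.246, c) 0.975

Derivation:
a) Type I error probability = α = 0.025
b) Power = P(reject H₀ | H₁ true) = 1 - β = 0.754, so Type II error probability = β = 1 - Power = 0.246
c) P(fail to reject H₀ | H₀ true) = 1 - α = 0.975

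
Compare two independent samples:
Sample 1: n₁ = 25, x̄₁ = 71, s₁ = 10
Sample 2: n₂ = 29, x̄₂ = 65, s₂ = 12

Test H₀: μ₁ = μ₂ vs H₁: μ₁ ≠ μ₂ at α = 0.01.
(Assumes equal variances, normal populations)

Answer: t = 1.9767, fail to reject H₀

Derivation:
Pooled variance: s²_p = [24×10² + 28×12²]/(52) = 123.6923
s_p = 11.1217
SE = s_p×√(1/n₁ + 1/n₂) = 11.1217×√(1/25 + 1/29) = 3.0353
t = (x̄₁ - x̄₂)/SE = (71 - 65)/3.0353 = 1.9767
df = 52, t-critical = ±2.674
Decision: fail to reject H₀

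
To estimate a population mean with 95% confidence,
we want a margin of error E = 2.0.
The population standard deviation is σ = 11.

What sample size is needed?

Answer: n = 117

Derivation:
z_0.025 = 1.960
n = (z×σ/E)² = (1.960×11/2.0)²
n = 116.2084
Round up: n = 117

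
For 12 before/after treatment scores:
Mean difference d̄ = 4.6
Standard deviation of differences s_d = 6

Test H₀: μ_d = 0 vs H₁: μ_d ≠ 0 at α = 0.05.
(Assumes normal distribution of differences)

Answer: t = 2.6557, reject H₀

Derivation:
df = n - 1 = 11
SE = s_d/√n = 6/√12 = 1.7321
t = d̄/SE = 4.6/1.7321 = 2.6557
Critical value: t_{0.025,11} = ±2.201
p-value ≈ 0.0224
Decision: reject H₀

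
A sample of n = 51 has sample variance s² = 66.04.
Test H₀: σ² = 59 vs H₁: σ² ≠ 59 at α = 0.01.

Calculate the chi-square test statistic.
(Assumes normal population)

df = n - 1 = 50
χ² = (n-1)s²/σ₀² = 50×66.04/59 = 55.9661
Critical values: χ²_{0.995,50} = 27.991, χ²_{0.005,50} = 79.490
Rejection region: χ² < 27.991 or χ² > 79.490
Decision: fail to reject H₀

Answer: χ² = 55.9661, fail to reject H₀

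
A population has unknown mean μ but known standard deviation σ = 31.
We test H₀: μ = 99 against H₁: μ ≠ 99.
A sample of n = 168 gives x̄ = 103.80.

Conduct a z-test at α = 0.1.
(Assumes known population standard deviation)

Answer: z = 2.0069, reject H₀

Derivation:
Standard error: SE = σ/√n = 31/√168 = 2.3917
z-statistic: z = (x̄ - μ₀)/SE = (103.80 - 99)/2.3917 = 2.0069
Critical value: ±1.645
p-value = 0.0448
Decision: reject H₀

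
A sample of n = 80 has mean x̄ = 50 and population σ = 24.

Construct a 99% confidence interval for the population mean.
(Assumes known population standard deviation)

Answer: (43.0878, 56.9122)

Derivation:
Confidence level: 99%, α = 0.01
z_0.005 = 2.576
SE = σ/√n = 24/√80 = 2.6833
Margin of error = 2.576 × 2.6833 = 6.9122
CI: x̄ ± margin = 50 ± 6.9122
CI: (43.0878, 56.9122)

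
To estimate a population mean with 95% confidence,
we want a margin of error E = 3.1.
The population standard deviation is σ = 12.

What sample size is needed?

z_0.025 = 1.960
n = (z×σ/E)² = (1.960×12/3.1)²
n = 57.5640
Round up: n = 58

Answer: n = 58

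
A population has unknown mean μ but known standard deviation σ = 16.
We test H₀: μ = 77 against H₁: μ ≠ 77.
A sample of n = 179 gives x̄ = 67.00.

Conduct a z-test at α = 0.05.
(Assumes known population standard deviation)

Answer: z = -8.3619, reject H₀

Derivation:
Standard error: SE = σ/√n = 16/√179 = 1.1959
z-statistic: z = (x̄ - μ₀)/SE = (67.00 - 77)/1.1959 = -8.3619
Critical value: ±1.960
p-value < 0.0001
Decision: reject H₀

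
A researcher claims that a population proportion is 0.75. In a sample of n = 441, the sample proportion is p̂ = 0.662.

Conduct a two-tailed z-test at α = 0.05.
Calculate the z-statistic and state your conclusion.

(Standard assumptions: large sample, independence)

Answer: z = -4.2677, reject H₀

Derivation:
H₀: p = 0.75, H₁: p ≠ 0.75
Standard error: SE = √(p₀(1-p₀)/n) = √(0.75×0.25/441) = 0.020620
z-statistic: z = (p̂ - p₀)/SE = (0.662 - 0.75)/0.020620 = -4.2677
Critical value: z_0.025 = ±1.960
p-value < 0.0001
Decision: reject H₀ at α = 0.05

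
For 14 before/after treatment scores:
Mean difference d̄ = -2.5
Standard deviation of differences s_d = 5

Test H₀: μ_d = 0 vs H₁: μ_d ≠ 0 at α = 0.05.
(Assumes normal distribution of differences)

Answer: t = -1.8708, fail to reject H₀

Derivation:
df = n - 1 = 13
SE = s_d/√n = 5/√14 = 1.3363
t = d̄/SE = -2.5/1.3363 = -1.8708
Critical value: t_{0.025,13} = ±2.160
p-value ≈ 0.0841
Decision: fail to reject H₀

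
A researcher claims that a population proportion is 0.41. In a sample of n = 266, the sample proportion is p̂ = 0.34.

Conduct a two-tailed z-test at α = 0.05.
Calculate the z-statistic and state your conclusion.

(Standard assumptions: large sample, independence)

Answer: z = -2.3213, reject H₀

Derivation:
H₀: p = 0.41, H₁: p ≠ 0.41
Standard error: SE = √(p₀(1-p₀)/n) = √(0.41×0.59/266) = 0.030156
z-statistic: z = (p̂ - p₀)/SE = (0.34 - 0.41)/0.030156 = -2.3213
Critical value: z_0.025 = ±1.960
p-value = 0.0203
Decision: reject H₀ at α = 0.05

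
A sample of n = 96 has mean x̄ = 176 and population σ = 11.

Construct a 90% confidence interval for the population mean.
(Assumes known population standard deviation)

Confidence level: 90%, α = 0.1
z_0.05 = 1.645
SE = σ/√n = 11/√96 = 1.1227
Margin of error = 1.645 × 1.1227 = 1.8468
CI: x̄ ± margin = 176 ± 1.8468
CI: (174.1532, 177.8468)

Answer: (174.1532, 177.8468)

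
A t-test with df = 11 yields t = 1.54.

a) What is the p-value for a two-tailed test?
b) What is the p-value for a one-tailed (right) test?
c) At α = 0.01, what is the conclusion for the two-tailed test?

Answer: a) 0.1518, b) 0.0759, c) fail to reject H₀

Derivation:
Using t-distribution with df = 11:
a) Two-tailed: p = 2×P(T > 1.54) = 0.1518
b) One-tailed: p = P(T > 1.54) = 0.0759
c) 0.1518 ≥ 0.01, fail to reject H₀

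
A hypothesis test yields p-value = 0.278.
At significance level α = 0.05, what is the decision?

Compare p-value to α:
0.278 ≥ 0.05
Decision: fail to reject H₀

Answer: fail to reject H₀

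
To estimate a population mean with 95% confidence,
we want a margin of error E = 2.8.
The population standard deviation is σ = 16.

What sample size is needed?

z_0.025 = 1.960
n = (z×σ/E)² = (1.960×16/2.8)²
n = 125.4400
Round up: n = 126

Answer: n = 126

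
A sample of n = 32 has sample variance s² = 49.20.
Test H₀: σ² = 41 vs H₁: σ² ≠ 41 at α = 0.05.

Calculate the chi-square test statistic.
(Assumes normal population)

Answer: χ² = 37.2000, fail to reject H₀

Derivation:
df = n - 1 = 31
χ² = (n-1)s²/σ₀² = 31×49.20/41 = 37.2000
Critical values: χ²_{0.975,31} = 17.539, χ²_{0.025,31} = 48.232
Rejection region: χ² < 17.539 or χ² > 48.232
Decision: fail to reject H₀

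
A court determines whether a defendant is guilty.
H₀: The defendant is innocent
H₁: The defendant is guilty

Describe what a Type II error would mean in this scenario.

Type I error: rejecting H₀ when it is actually true (false positive).
Type II error: failing to reject H₀ when H₁ is actually true (false negative).

Answer: Acquitting a guilty person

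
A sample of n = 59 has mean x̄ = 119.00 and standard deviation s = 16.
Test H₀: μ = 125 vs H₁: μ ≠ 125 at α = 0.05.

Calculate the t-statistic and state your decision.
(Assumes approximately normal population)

Answer: t = -2.8805, reject H₀

Derivation:
df = n - 1 = 58
SE = s/√n = 16/√59 = 2.0830
t = (x̄ - μ₀)/SE = (119.00 - 125)/2.0830 = -2.8805
Critical value: t_{0.025,58} = ±2.002
p-value ≈ 0.0056
Decision: reject H₀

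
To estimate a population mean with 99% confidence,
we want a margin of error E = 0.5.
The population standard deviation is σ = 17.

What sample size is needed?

Answer: n = 7671

Derivation:
z_0.005 = 2.576
n = (z×σ/E)² = (2.576×17/0.5)²
n = 7670.9571
Round up: n = 7671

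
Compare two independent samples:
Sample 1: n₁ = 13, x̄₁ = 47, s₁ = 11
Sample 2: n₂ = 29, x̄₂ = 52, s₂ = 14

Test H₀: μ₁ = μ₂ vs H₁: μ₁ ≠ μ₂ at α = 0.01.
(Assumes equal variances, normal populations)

Pooled variance: s²_p = [12×11² + 28×14²]/(40) = 173.5000
s_p = 13.1719
SE = s_p×√(1/n₁ + 1/n₂) = 13.1719×√(1/13 + 1/29) = 4.3965
t = (x̄₁ - x̄₂)/SE = (47 - 52)/4.3965 = -1.1373
df = 40, t-critical = ±2.704
Decision: fail to reject H₀

Answer: t = -1.1373, fail to reject H₀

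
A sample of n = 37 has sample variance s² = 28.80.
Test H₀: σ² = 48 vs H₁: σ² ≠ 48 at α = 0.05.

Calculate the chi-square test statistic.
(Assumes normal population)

Answer: χ² = 21.6000, fail to reject H₀

Derivation:
df = n - 1 = 36
χ² = (n-1)s²/σ₀² = 36×28.80/48 = 21.6000
Critical values: χ²_{0.975,36} = 21.336, χ²_{0.025,36} = 54.437
Rejection region: χ² < 21.336 or χ² > 54.437
Decision: fail to reject H₀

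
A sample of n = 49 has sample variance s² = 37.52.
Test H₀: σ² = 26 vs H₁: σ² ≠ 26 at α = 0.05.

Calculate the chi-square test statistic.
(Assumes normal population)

df = n - 1 = 48
χ² = (n-1)s²/σ₀² = 48×37.52/26 = 69.2677
Critical values: χ²_{0.975,48} = 30.755, χ²_{0.025,48} = 69.023
Rejection region: χ² < 30.755 or χ² > 69.023
Decision: reject H₀

Answer: χ² = 69.2677, reject H₀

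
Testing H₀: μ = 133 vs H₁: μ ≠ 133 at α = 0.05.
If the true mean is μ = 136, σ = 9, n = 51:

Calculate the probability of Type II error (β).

SE = σ/√n = 9/√51 = 1.2603
Critical values: μ₀ ± z_0.025×SE = 133 ± 1.960×1.2603
Acceptance region: (130.5298, 135.4702)
Under H₁ (μ = 136): z_high = (135.4702 - 136)/1.2603 = -0.4204, z_low = (130.5298 - 136)/1.2603 = -4.3404
β = P(not reject | H₁) = Φ(-0.4204) - Φ(-4.3404) ≈ 0.3371

Answer: β ≈ 0.3371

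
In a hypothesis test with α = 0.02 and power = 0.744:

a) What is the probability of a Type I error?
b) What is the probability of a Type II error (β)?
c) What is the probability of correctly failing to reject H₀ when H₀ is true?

Answer: a) 0.02, b) 0.256, c) 0.98

Derivation:
a) Type I error probability = α = 0.02
b) Power = P(reject H₀ | H₁ true) = 1 - β = 0.744, so Type II error probability = β = 1 - Power = 0.256
c) P(fail to reject H₀ | H₀ true) = 1 - α = 0.98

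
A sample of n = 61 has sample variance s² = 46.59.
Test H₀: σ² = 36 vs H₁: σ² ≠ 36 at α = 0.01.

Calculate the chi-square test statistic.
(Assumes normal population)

Answer: χ² = 77.6500, fail to reject H₀

Derivation:
df = n - 1 = 60
χ² = (n-1)s²/σ₀² = 60×46.59/36 = 77.6500
Critical values: χ²_{0.995,60} = 35.534, χ²_{0.005,60} = 91.952
Rejection region: χ² < 35.534 or χ² > 91.952
Decision: fail to reject H₀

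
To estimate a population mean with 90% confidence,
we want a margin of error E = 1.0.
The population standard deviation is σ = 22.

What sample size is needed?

z_0.05 = 1.645
n = (z×σ/E)² = (1.645×22/1.0)²
n = 1309.7161
Round up: n = 1310

Answer: n = 1310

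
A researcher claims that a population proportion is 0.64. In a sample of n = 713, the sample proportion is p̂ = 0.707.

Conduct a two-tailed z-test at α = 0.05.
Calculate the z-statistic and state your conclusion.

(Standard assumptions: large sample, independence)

Answer: z = 3.7272, reject H₀

Derivation:
H₀: p = 0.64, H₁: p ≠ 0.64
Standard error: SE = √(p₀(1-p₀)/n) = √(0.64×0.36/713) = 0.017976
z-statistic: z = (p̂ - p₀)/SE = (0.707 - 0.64)/0.017976 = 3.7272
Critical value: z_0.025 = ±1.960
p-value = 0.0002
Decision: reject H₀ at α = 0.05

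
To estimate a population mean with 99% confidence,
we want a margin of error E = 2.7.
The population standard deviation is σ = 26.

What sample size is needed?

Answer: n = 616

Derivation:
z_0.005 = 2.576
n = (z×σ/E)² = (2.576×26/2.7)²
n = 615.3340
Round up: n = 616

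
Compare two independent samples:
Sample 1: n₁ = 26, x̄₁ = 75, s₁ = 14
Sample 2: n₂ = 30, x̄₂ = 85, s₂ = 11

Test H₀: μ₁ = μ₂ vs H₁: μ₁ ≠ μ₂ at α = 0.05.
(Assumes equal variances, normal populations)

Pooled variance: s²_p = [25×14² + 29×11²]/(54) = 155.7222
s_p = 12.4789
SE = s_p×√(1/n₁ + 1/n₂) = 12.4789×√(1/26 + 1/30) = 3.3437
t = (x̄₁ - x̄₂)/SE = (75 - 85)/3.3437 = -2.9907
df = 54, t-critical = ±2.005
Decision: reject H₀

Answer: t = -2.9907, reject H₀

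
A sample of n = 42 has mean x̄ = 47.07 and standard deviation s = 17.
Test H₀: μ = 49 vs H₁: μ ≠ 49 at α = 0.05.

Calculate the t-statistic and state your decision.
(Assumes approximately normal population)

df = n - 1 = 41
SE = s/√n = 17/√42 = 2.6232
t = (x̄ - μ₀)/SE = (47.07 - 49)/2.6232 = -0.7357
Critical value: t_{0.025,41} = ±2.020
p-value ≈ 0.4661
Decision: fail to reject H₀

Answer: t = -0.7357, fail to reject H₀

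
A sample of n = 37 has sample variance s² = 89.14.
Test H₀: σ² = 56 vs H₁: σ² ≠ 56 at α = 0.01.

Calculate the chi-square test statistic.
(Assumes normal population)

df = n - 1 = 36
χ² = (n-1)s²/σ₀² = 36×89.14/56 = 57.3043
Critical values: χ²_{0.995,36} = 17.887, χ²_{0.005,36} = 61.581
Rejection region: χ² < 17.887 or χ² > 61.581
Decision: fail to reject H₀

Answer: χ² = 57.3043, fail to reject H₀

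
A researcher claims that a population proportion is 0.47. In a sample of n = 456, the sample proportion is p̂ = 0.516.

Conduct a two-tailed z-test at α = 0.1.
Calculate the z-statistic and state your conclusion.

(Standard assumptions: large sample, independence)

Answer: z = 1.9682, reject H₀

Derivation:
H₀: p = 0.47, H₁: p ≠ 0.47
Standard error: SE = √(p₀(1-p₀)/n) = √(0.47×0.53/456) = 0.023372
z-statistic: z = (p̂ - p₀)/SE = (0.516 - 0.47)/0.023372 = 1.9682
Critical value: z_0.05 = ±1.645
p-value = 0.0490
Decision: reject H₀ at α = 0.1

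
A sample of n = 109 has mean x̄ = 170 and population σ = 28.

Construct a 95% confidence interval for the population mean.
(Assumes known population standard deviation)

Confidence level: 95%, α = 0.05
z_0.025 = 1.960
SE = σ/√n = 28/√109 = 2.6819
Margin of error = 1.960 × 2.6819 = 5.2565
CI: x̄ ± margin = 170 ± 5.2565
CI: (164.7435, 175.2565)

Answer: (164.7435, 175.2565)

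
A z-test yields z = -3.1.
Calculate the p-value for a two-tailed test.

For z = -3.1:
p = 2×P(Z > |-3.1|) = 2×(1 - Φ(3.1)) = 0.0019

Answer: p-value ≈ 0.0019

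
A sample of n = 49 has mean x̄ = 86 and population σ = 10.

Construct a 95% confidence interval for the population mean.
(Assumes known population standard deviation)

Answer: (83.1999, 88.8001)

Derivation:
Confidence level: 95%, α = 0.05
z_0.025 = 1.960
SE = σ/√n = 10/√49 = 1.4286
Margin of error = 1.960 × 1.4286 = 2.8001
CI: x̄ ± margin = 86 ± 2.8001
CI: (83.1999, 88.8001)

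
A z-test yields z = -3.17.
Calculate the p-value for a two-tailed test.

For z = -3.17:
p = 2×P(Z > |-3.17|) = 2×(1 - Φ(3.17)) = 0.0015

Answer: p-value ≈ 0.0015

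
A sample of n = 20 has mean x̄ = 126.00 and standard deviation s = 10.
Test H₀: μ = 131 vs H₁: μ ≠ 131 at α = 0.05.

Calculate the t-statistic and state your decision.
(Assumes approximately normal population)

df = n - 1 = 19
SE = s/√n = 10/√20 = 2.2361
t = (x̄ - μ₀)/SE = (126.00 - 131)/2.2361 = -2.2360
Critical value: t_{0.025,19} = ±2.093
p-value ≈ 0.0375
Decision: reject H₀

Answer: t = -2.2360, reject H₀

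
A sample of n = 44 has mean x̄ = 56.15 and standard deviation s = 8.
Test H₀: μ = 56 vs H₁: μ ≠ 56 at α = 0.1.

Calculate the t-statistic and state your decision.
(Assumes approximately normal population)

Answer: t = 0.1244, fail to reject H₀

Derivation:
df = n - 1 = 43
SE = s/√n = 8/√44 = 1.2060
t = (x̄ - μ₀)/SE = (56.15 - 56)/1.2060 = 0.1244
Critical value: t_{0.05,43} = ±1.681
p-value ≈ 0.9016
Decision: fail to reject H₀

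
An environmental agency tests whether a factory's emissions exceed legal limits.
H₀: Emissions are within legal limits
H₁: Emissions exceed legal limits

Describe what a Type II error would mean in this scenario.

Answer: Failing to cite a factory whose emissions actually exceed the limit

Derivation:
A Type I error (probability α) occurs when we reject a true H₀.
A Type II error (probability β) occurs when we fail to reject a false H₀.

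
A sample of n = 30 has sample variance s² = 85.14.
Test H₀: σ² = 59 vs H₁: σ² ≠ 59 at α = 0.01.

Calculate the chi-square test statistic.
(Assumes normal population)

Answer: χ² = 41.8485, fail to reject H₀

Derivation:
df = n - 1 = 29
χ² = (n-1)s²/σ₀² = 29×85.14/59 = 41.8485
Critical values: χ²_{0.995,29} = 13.121, χ²_{0.005,29} = 52.336
Rejection region: χ² < 13.121 or χ² > 52.336
Decision: fail to reject H₀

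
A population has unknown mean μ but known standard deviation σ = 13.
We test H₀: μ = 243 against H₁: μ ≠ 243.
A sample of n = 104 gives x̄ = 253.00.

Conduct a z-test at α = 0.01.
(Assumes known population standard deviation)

Standard error: SE = σ/√n = 13/√104 = 1.2748
z-statistic: z = (x̄ - μ₀)/SE = (253.00 - 243)/1.2748 = 7.8444
Critical value: ±2.576
p-value < 0.0001
Decision: reject H₀

Answer: z = 7.8444, reject H₀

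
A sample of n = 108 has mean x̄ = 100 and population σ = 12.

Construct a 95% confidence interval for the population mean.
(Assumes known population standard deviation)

Answer: (97.7368, 102.2632)

Derivation:
Confidence level: 95%, α = 0.05
z_0.025 = 1.960
SE = σ/√n = 12/√108 = 1.1547
Margin of error = 1.960 × 1.1547 = 2.2632
CI: x̄ ± margin = 100 ± 2.2632
CI: (97.7368, 102.2632)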